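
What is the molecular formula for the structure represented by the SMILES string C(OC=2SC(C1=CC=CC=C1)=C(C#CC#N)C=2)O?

C14H9NO2S

Heavy atoms from the SMILES: 14 C, 1 N, 2 O, 1 S.
Implicit hydrogens by atom environment:
  6 × C (aromatic): 1 H each → 6
  4 × C (aromatic): no H
  3 × C: no H
  1 × C: 2 H
  1 × N: no H
  1 × O: 1 H
  1 × O: no H
  1 × S (aromatic): no H
  Total hydrogens = 9.
Molecular formula: C14H9NO2S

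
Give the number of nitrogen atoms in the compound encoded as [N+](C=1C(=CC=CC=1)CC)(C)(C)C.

The symbol for nitrogen appears 1 time in the SMILES.

1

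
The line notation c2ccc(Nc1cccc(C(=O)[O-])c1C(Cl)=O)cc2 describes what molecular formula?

Heavy atoms from the SMILES: 14 C, 1 Cl, 1 N, 3 O.
Implicit hydrogens by atom environment:
  8 × C (aromatic): 1 H each → 8
  4 × C (aromatic): no H
  2 × C: no H
  2 × O: no H
  1 × Cl: no H
  1 × N: 1 H
  1 × O (charge -1): no H
  Total hydrogens = 9.
Net charge -1.
Molecular formula: C14H9ClNO3-

C14H9ClNO3-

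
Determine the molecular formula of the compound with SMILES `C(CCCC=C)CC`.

C8H16

Heavy atoms from the SMILES: 8 C.
Implicit hydrogens by atom environment:
  6 × C: 2 H each → 12
  1 × C: 3 H
  1 × C: 1 H
  Total hydrogens = 16.
Molecular formula: C8H16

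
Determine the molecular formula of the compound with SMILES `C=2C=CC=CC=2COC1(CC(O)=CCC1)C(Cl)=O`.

C14H15ClO3

Heavy atoms from the SMILES: 14 C, 1 Cl, 3 O.
Implicit hydrogens by atom environment:
  5 × C (aromatic): 1 H each → 5
  4 × C: 2 H each → 8
  3 × C: no H
  2 × O: no H
  1 × C: 1 H
  1 × C (aromatic): no H
  1 × Cl: no H
  1 × O: 1 H
  Total hydrogens = 15.
Molecular formula: C14H15ClO3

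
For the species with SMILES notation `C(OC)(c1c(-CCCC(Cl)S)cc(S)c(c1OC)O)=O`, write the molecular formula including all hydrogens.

C13H17ClO4S2

Heavy atoms from the SMILES: 13 C, 1 Cl, 4 O, 2 S.
Implicit hydrogens by atom environment:
  5 × C (aromatic): no H
  3 × C: 2 H each → 6
  3 × O: no H
  2 × C: 3 H each → 6
  2 × S: 1 H each → 2
  1 × C (aromatic): 1 H
  1 × C: 1 H
  1 × C: no H
  1 × Cl: no H
  1 × O: 1 H
  Total hydrogens = 17.
Molecular formula: C13H17ClO4S2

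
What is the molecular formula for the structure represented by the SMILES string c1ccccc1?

C6H6

Heavy atoms from the SMILES: 6 C.
Implicit hydrogens by atom environment:
  6 × C (aromatic): 1 H each → 6
  Total hydrogens = 6.
Molecular formula: C6H6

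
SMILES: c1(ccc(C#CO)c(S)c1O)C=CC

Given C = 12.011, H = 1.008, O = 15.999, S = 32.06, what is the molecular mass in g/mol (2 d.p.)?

Molecular formula: C11H10O2S.
M = 11×12.011 + 10×1.008 + 2×15.999 + 1×32.06 = 206.26 g/mol.

206.26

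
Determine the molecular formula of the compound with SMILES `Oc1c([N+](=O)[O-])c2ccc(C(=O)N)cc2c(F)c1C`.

C12H9FN2O4

Heavy atoms from the SMILES: 12 C, 1 F, 2 N, 4 O.
Implicit hydrogens by atom environment:
  7 × C (aromatic): no H
  3 × C (aromatic): 1 H each → 3
  2 × O: no H
  1 × C: 3 H
  1 × C: no H
  1 × F: no H
  1 × N: 2 H
  1 × N (charge +1): no H
  1 × O: 1 H
  1 × O (charge -1): no H
  Total hydrogens = 9.
Molecular formula: C12H9FN2O4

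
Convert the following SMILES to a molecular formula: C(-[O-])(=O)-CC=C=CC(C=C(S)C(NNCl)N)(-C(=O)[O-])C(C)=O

Heavy atoms from the SMILES: 12 C, 1 Cl, 3 N, 5 O, 1 S.
Implicit hydrogens by atom environment:
  6 × C: no H
  4 × C: 1 H each → 4
  3 × O: no H
  2 × N: 1 H each → 2
  2 × O (charge -1): no H
  1 × C: 3 H
  1 × C: 2 H
  1 × Cl: no H
  1 × N: 2 H
  1 × S: 1 H
  Total hydrogens = 14.
Net charge -2.
Molecular formula: [C12H14ClN3O5S]2-

[C12H14ClN3O5S]2-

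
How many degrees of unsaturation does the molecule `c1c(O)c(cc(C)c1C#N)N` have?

Molecular formula from the SMILES: C8H8N2O.
DoU = (2C + 2 + N − H − X)/2 = (2·8 + 2 + 2 − 8 − 0)/2 = 12/2 = 6.
(Structurally: 1 ring(s) + 5 π bond(s) = 6.)

6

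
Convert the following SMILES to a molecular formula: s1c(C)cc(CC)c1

Heavy atoms from the SMILES: 7 C, 1 S.
Implicit hydrogens by atom environment:
  2 × C: 3 H each → 6
  2 × C (aromatic): 1 H each → 2
  2 × C (aromatic): no H
  1 × C: 2 H
  1 × S (aromatic): no H
  Total hydrogens = 10.
Molecular formula: C7H10S

C7H10S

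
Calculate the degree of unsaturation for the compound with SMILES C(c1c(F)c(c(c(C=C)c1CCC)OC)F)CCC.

Molecular formula from the SMILES: C16H22F2O.
DoU = (2C + 2 + N − H − X)/2 = (2·16 + 2 + 0 − 22 − 2)/2 = 10/2 = 5.
(Structurally: 1 ring(s) + 4 π bond(s) = 5.)

5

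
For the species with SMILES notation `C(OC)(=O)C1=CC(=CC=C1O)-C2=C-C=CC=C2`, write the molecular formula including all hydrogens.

Heavy atoms from the SMILES: 14 C, 3 O.
Implicit hydrogens by atom environment:
  8 × C (aromatic): 1 H each → 8
  4 × C (aromatic): no H
  2 × O: no H
  1 × C: 3 H
  1 × C: no H
  1 × O: 1 H
  Total hydrogens = 12.
Molecular formula: C14H12O3

C14H12O3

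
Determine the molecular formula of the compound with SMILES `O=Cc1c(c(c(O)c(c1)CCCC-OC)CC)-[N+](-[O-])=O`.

Heavy atoms from the SMILES: 14 C, 1 N, 5 O.
Implicit hydrogens by atom environment:
  5 × C: 2 H each → 10
  5 × C (aromatic): no H
  3 × O: no H
  2 × C: 3 H each → 6
  1 × C (aromatic): 1 H
  1 × C: 1 H
  1 × N (charge +1): no H
  1 × O: 1 H
  1 × O (charge -1): no H
  Total hydrogens = 19.
Molecular formula: C14H19NO5

C14H19NO5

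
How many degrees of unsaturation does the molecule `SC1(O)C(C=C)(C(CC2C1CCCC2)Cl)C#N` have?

Molecular formula from the SMILES: C13H18ClNOS.
DoU = (2C + 2 + N − H − X)/2 = (2·13 + 2 + 1 − 18 − 1)/2 = 10/2 = 5.
(Structurally: 2 ring(s) + 3 π bond(s) = 5.)

5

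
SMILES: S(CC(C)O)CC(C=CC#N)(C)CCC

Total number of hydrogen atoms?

21

Hydrogens are implicit in SMILES; fill each atom to its normal valence:
  4 × C: 2 H each → 8
  3 × C: 3 H each → 9
  3 × C: 1 H each → 3
  2 × C: no H
  1 × N: no H
  1 × O: 1 H
  1 × S: no H
  Total hydrogens = 21.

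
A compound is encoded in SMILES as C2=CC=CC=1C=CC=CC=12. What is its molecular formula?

Heavy atoms from the SMILES: 10 C.
Implicit hydrogens by atom environment:
  8 × C (aromatic): 1 H each → 8
  2 × C (aromatic): no H
  Total hydrogens = 8.
Molecular formula: C10H8

C10H8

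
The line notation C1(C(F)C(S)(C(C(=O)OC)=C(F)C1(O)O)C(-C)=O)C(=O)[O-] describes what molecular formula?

Heavy atoms from the SMILES: 11 C, 2 F, 7 O, 1 S.
Implicit hydrogens by atom environment:
  7 × C: no H
  4 × O: no H
  2 × C: 3 H each → 6
  2 × C: 1 H each → 2
  2 × F: no H
  2 × O: 1 H each → 2
  1 × O (charge -1): no H
  1 × S: 1 H
  Total hydrogens = 11.
Net charge -1.
Molecular formula: C11H11F2O7S-

C11H11F2O7S-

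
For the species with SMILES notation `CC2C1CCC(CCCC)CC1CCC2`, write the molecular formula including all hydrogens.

Heavy atoms from the SMILES: 15 C.
Implicit hydrogens by atom environment:
  9 × C: 2 H each → 18
  4 × C: 1 H each → 4
  2 × C: 3 H each → 6
  Total hydrogens = 28.
Molecular formula: C15H28

C15H28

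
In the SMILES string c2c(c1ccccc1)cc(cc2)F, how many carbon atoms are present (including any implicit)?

The symbol for carbon appears 12 times in the SMILES. Lowercase c denotes aromatic carbon and counts toward C.

12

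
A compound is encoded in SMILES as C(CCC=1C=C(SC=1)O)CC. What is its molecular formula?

C9H14OS

Heavy atoms from the SMILES: 9 C, 1 O, 1 S.
Implicit hydrogens by atom environment:
  4 × C: 2 H each → 8
  2 × C (aromatic): 1 H each → 2
  2 × C (aromatic): no H
  1 × C: 3 H
  1 × O: 1 H
  1 × S (aromatic): no H
  Total hydrogens = 14.
Molecular formula: C9H14OS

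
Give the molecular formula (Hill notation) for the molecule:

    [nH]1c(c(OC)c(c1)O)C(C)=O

Heavy atoms from the SMILES: 7 C, 1 N, 3 O.
Implicit hydrogens by atom environment:
  3 × C (aromatic): no H
  2 × C: 3 H each → 6
  2 × O: no H
  1 × C (aromatic): 1 H
  1 × C: no H
  1 × N (aromatic): 1 H
  1 × O: 1 H
  Total hydrogens = 9.
Molecular formula: C7H9NO3

C7H9NO3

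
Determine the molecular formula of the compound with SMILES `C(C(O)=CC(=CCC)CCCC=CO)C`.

Heavy atoms from the SMILES: 13 C, 2 O.
Implicit hydrogens by atom environment:
  5 × C: 2 H each → 10
  4 × C: 1 H each → 4
  2 × C: 3 H each → 6
  2 × C: no H
  2 × O: 1 H each → 2
  Total hydrogens = 22.
Molecular formula: C13H22O2

C13H22O2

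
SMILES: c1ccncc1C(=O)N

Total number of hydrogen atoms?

Hydrogens are implicit in SMILES; fill each atom to its normal valence:
  4 × C (aromatic): 1 H each → 4
  1 × C (aromatic): no H
  1 × C: no H
  1 × N: 2 H
  1 × N (aromatic): no H
  1 × O: no H
  Total hydrogens = 6.

6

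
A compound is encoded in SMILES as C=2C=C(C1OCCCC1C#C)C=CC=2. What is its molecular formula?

Heavy atoms from the SMILES: 13 C, 1 O.
Implicit hydrogens by atom environment:
  5 × C (aromatic): 1 H each → 5
  3 × C: 2 H each → 6
  3 × C: 1 H each → 3
  1 × C: no H
  1 × C (aromatic): no H
  1 × O: no H
  Total hydrogens = 14.
Molecular formula: C13H14O

C13H14O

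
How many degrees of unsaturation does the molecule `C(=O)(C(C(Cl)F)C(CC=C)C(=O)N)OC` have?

Molecular formula from the SMILES: C9H13ClFNO3.
DoU = (2C + 2 + N − H − X)/2 = (2·9 + 2 + 1 − 13 − 2)/2 = 6/2 = 3.
(Structurally: 0 ring(s) + 3 π bond(s) = 3.)

3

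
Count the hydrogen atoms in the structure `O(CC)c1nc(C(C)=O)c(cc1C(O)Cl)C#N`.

Hydrogens are implicit in SMILES; fill each atom to its normal valence:
  4 × C (aromatic): no H
  2 × C: 3 H each → 6
  2 × C: no H
  2 × O: no H
  1 × C: 2 H
  1 × C (aromatic): 1 H
  1 × C: 1 H
  1 × Cl: no H
  1 × N (aromatic): no H
  1 × N: no H
  1 × O: 1 H
  Total hydrogens = 11.

11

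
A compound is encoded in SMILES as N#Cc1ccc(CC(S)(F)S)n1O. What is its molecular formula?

C7H7FN2OS2

Heavy atoms from the SMILES: 7 C, 1 F, 2 N, 1 O, 2 S.
Implicit hydrogens by atom environment:
  2 × C (aromatic): 1 H each → 2
  2 × C (aromatic): no H
  2 × C: no H
  2 × S: 1 H each → 2
  1 × C: 2 H
  1 × F: no H
  1 × N (aromatic): no H
  1 × N: no H
  1 × O: 1 H
  Total hydrogens = 7.
Molecular formula: C7H7FN2OS2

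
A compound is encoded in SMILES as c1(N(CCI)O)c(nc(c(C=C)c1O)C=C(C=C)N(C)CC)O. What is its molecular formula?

Heavy atoms from the SMILES: 16 C, 1 I, 3 N, 3 O.
Implicit hydrogens by atom environment:
  5 × C: 2 H each → 10
  5 × C (aromatic): no H
  3 × C: 1 H each → 3
  3 × O: 1 H each → 3
  2 × C: 3 H each → 6
  2 × N: no H
  1 × C: no H
  1 × I: no H
  1 × N (aromatic): no H
  Total hydrogens = 22.
Molecular formula: C16H22IN3O3

C16H22IN3O3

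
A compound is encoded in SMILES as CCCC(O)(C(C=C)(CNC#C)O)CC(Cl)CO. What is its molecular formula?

C13H22ClNO3

Heavy atoms from the SMILES: 13 C, 1 Cl, 1 N, 3 O.
Implicit hydrogens by atom environment:
  6 × C: 2 H each → 12
  3 × C: 1 H each → 3
  3 × C: no H
  3 × O: 1 H each → 3
  1 × C: 3 H
  1 × Cl: no H
  1 × N: 1 H
  Total hydrogens = 22.
Molecular formula: C13H22ClNO3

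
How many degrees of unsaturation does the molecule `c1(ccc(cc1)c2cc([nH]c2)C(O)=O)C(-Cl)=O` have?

9

Molecular formula from the SMILES: C12H8ClNO3.
DoU = (2C + 2 + N − H − X)/2 = (2·12 + 2 + 1 − 8 − 1)/2 = 18/2 = 9.
(Structurally: 2 ring(s) + 7 π bond(s) = 9.)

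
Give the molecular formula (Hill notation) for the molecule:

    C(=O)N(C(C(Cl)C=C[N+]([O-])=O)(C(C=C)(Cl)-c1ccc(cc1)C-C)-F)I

C16H16Cl2FIN2O3

Heavy atoms from the SMILES: 16 C, 2 Cl, 1 F, 1 I, 2 N, 3 O.
Implicit hydrogens by atom environment:
  5 × C: 1 H each → 5
  4 × C (aromatic): 1 H each → 4
  2 × C: 2 H each → 4
  2 × C: no H
  2 × C (aromatic): no H
  2 × Cl: no H
  2 × O: no H
  1 × C: 3 H
  1 × F: no H
  1 × I: no H
  1 × N: no H
  1 × N (charge +1): no H
  1 × O (charge -1): no H
  Total hydrogens = 16.
Molecular formula: C16H16Cl2FIN2O3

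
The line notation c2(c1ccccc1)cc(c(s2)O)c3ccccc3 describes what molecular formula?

Heavy atoms from the SMILES: 16 C, 1 O, 1 S.
Implicit hydrogens by atom environment:
  11 × C (aromatic): 1 H each → 11
  5 × C (aromatic): no H
  1 × O: 1 H
  1 × S (aromatic): no H
  Total hydrogens = 12.
Molecular formula: C16H12OS

C16H12OS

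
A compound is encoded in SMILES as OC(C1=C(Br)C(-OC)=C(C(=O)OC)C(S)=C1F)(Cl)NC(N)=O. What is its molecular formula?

C11H11BrClFN2O5S

Heavy atoms from the SMILES: 1 Br, 11 C, 1 Cl, 1 F, 2 N, 5 O, 1 S.
Implicit hydrogens by atom environment:
  6 × C (aromatic): no H
  4 × O: no H
  3 × C: no H
  2 × C: 3 H each → 6
  1 × Br: no H
  1 × Cl: no H
  1 × F: no H
  1 × N: 2 H
  1 × N: 1 H
  1 × O: 1 H
  1 × S: 1 H
  Total hydrogens = 11.
Molecular formula: C11H11BrClFN2O5S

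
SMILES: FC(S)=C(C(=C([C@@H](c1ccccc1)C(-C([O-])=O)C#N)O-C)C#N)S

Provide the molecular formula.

Heavy atoms from the SMILES: 16 C, 1 F, 2 N, 3 O, 2 S.
Implicit hydrogens by atom environment:
  7 × C: no H
  5 × C (aromatic): 1 H each → 5
  2 × C: 1 H each → 2
  2 × N: no H
  2 × O: no H
  2 × S: 1 H each → 2
  1 × C: 3 H
  1 × C (aromatic): no H
  1 × F: no H
  1 × O (charge -1): no H
  Total hydrogens = 12.
Net charge -1.
Molecular formula: C16H12FN2O3S2-

C16H12FN2O3S2-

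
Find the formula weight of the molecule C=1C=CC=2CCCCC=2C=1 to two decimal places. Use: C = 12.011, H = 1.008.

132.21

Molecular formula: C10H12.
M = 10×12.011 + 12×1.008 = 132.21 g/mol.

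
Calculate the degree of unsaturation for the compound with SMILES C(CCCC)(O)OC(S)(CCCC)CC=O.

Molecular formula from the SMILES: C12H24O3S.
DoU = (2C + 2 + N − H − X)/2 = (2·12 + 2 + 0 − 24 − 0)/2 = 2/2 = 1.
(Structurally: 0 ring(s) + 1 π bond(s) = 1.)

1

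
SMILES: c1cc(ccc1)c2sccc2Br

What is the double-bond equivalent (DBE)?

7

Molecular formula from the SMILES: C10H7BrS.
DoU = (2C + 2 + N − H − X)/2 = (2·10 + 2 + 0 − 7 − 1)/2 = 14/2 = 7.
(Structurally: 2 ring(s) + 5 π bond(s) = 7.)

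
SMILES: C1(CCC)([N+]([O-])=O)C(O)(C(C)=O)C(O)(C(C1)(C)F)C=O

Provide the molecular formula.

Heavy atoms from the SMILES: 12 C, 1 F, 1 N, 6 O.
Implicit hydrogens by atom environment:
  5 × C: no H
  3 × C: 3 H each → 9
  3 × C: 2 H each → 6
  3 × O: no H
  2 × O: 1 H each → 2
  1 × C: 1 H
  1 × F: no H
  1 × N (charge +1): no H
  1 × O (charge -1): no H
  Total hydrogens = 18.
Molecular formula: C12H18FNO6

C12H18FNO6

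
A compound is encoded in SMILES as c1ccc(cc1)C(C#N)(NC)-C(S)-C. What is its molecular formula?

Heavy atoms from the SMILES: 11 C, 2 N, 1 S.
Implicit hydrogens by atom environment:
  5 × C (aromatic): 1 H each → 5
  2 × C: 3 H each → 6
  2 × C: no H
  1 × C: 1 H
  1 × C (aromatic): no H
  1 × N: 1 H
  1 × N: no H
  1 × S: 1 H
  Total hydrogens = 14.
Molecular formula: C11H14N2S

C11H14N2S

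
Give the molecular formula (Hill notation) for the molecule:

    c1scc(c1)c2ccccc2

C10H8S

Heavy atoms from the SMILES: 10 C, 1 S.
Implicit hydrogens by atom environment:
  8 × C (aromatic): 1 H each → 8
  2 × C (aromatic): no H
  1 × S (aromatic): no H
  Total hydrogens = 8.
Molecular formula: C10H8S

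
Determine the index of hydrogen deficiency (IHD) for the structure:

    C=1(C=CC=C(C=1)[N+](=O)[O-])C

5

Molecular formula from the SMILES: C7H7NO2.
DoU = (2C + 2 + N − H − X)/2 = (2·7 + 2 + 1 − 7 − 0)/2 = 10/2 = 5.
(Structurally: 1 ring(s) + 4 π bond(s) = 5.)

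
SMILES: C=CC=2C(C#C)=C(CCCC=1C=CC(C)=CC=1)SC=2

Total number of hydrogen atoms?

18

Hydrogens are implicit in SMILES; fill each atom to its normal valence:
  5 × C (aromatic): 1 H each → 5
  5 × C (aromatic): no H
  4 × C: 2 H each → 8
  2 × C: 1 H each → 2
  1 × C: 3 H
  1 × C: no H
  1 × S (aromatic): no H
  Total hydrogens = 18.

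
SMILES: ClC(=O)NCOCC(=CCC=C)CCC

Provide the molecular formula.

C11H18ClNO2

Heavy atoms from the SMILES: 11 C, 1 Cl, 1 N, 2 O.
Implicit hydrogens by atom environment:
  6 × C: 2 H each → 12
  2 × C: 1 H each → 2
  2 × C: no H
  2 × O: no H
  1 × C: 3 H
  1 × Cl: no H
  1 × N: 1 H
  Total hydrogens = 18.
Molecular formula: C11H18ClNO2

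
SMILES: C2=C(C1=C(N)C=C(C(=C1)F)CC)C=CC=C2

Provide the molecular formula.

C14H14FN

Heavy atoms from the SMILES: 14 C, 1 F, 1 N.
Implicit hydrogens by atom environment:
  7 × C (aromatic): 1 H each → 7
  5 × C (aromatic): no H
  1 × C: 3 H
  1 × C: 2 H
  1 × F: no H
  1 × N: 2 H
  Total hydrogens = 14.
Molecular formula: C14H14FN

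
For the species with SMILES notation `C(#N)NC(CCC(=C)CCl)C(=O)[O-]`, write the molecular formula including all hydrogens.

Heavy atoms from the SMILES: 8 C, 1 Cl, 2 N, 2 O.
Implicit hydrogens by atom environment:
  4 × C: 2 H each → 8
  3 × C: no H
  1 × C: 1 H
  1 × Cl: no H
  1 × N: 1 H
  1 × N: no H
  1 × O: no H
  1 × O (charge -1): no H
  Total hydrogens = 10.
Net charge -1.
Molecular formula: C8H10ClN2O2-

C8H10ClN2O2-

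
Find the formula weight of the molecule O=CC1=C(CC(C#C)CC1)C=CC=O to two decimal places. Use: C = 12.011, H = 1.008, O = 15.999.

188.23

Molecular formula: C12H12O2.
M = 12×12.011 + 12×1.008 + 2×15.999 = 188.23 g/mol.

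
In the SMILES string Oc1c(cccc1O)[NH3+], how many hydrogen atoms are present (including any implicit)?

Hydrogens are implicit in SMILES; fill each atom to its normal valence:
  3 × C (aromatic): 1 H each → 3
  3 × C (aromatic): no H
  2 × O: 1 H each → 2
  1 × N (charge +1): 3 H
  Total hydrogens = 8.

8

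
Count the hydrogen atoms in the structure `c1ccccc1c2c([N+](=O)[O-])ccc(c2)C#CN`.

10

Hydrogens are implicit in SMILES; fill each atom to its normal valence:
  8 × C (aromatic): 1 H each → 8
  4 × C (aromatic): no H
  2 × C: no H
  1 × N: 2 H
  1 × N (charge +1): no H
  1 × O: no H
  1 × O (charge -1): no H
  Total hydrogens = 10.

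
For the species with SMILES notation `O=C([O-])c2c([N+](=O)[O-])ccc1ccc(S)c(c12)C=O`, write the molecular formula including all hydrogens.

Heavy atoms from the SMILES: 12 C, 1 N, 5 O, 1 S.
Implicit hydrogens by atom environment:
  6 × C (aromatic): no H
  4 × C (aromatic): 1 H each → 4
  3 × O: no H
  2 × O (charge -1): no H
  1 × C: 1 H
  1 × C: no H
  1 × N (charge +1): no H
  1 × S: 1 H
  Total hydrogens = 6.
Net charge -1.
Molecular formula: C12H6NO5S-

C12H6NO5S-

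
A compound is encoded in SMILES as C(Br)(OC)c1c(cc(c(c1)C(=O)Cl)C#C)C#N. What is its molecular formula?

C12H7BrClNO2

Heavy atoms from the SMILES: 1 Br, 12 C, 1 Cl, 1 N, 2 O.
Implicit hydrogens by atom environment:
  4 × C (aromatic): no H
  3 × C: no H
  2 × C (aromatic): 1 H each → 2
  2 × C: 1 H each → 2
  2 × O: no H
  1 × Br: no H
  1 × C: 3 H
  1 × Cl: no H
  1 × N: no H
  Total hydrogens = 7.
Molecular formula: C12H7BrClNO2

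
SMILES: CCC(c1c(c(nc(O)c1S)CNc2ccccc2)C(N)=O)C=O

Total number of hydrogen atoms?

19

Hydrogens are implicit in SMILES; fill each atom to its normal valence:
  6 × C (aromatic): no H
  5 × C (aromatic): 1 H each → 5
  2 × C: 2 H each → 4
  2 × C: 1 H each → 2
  2 × O: no H
  1 × C: 3 H
  1 × C: no H
  1 × N: 2 H
  1 × N: 1 H
  1 × N (aromatic): no H
  1 × O: 1 H
  1 × S: 1 H
  Total hydrogens = 19.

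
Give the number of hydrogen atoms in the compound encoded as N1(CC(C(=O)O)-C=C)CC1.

11

Hydrogens are implicit in SMILES; fill each atom to its normal valence:
  4 × C: 2 H each → 8
  2 × C: 1 H each → 2
  1 × C: no H
  1 × N: no H
  1 × O: 1 H
  1 × O: no H
  Total hydrogens = 11.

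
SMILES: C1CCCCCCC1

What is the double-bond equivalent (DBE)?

1

Molecular formula from the SMILES: C8H16.
DoU = (2C + 2 + N − H − X)/2 = (2·8 + 2 + 0 − 16 − 0)/2 = 2/2 = 1.
(Structurally: 1 ring(s) + 0 π bond(s) = 1.)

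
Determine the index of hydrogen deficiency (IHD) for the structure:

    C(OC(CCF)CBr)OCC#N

2

Molecular formula from the SMILES: C7H11BrFNO2.
DoU = (2C + 2 + N − H − X)/2 = (2·7 + 2 + 1 − 11 − 2)/2 = 4/2 = 2.
(Structurally: 0 ring(s) + 2 π bond(s) = 2.)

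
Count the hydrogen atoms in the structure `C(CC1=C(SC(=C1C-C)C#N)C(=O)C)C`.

Hydrogens are implicit in SMILES; fill each atom to its normal valence:
  4 × C (aromatic): no H
  3 × C: 3 H each → 9
  3 × C: 2 H each → 6
  2 × C: no H
  1 × N: no H
  1 × O: no H
  1 × S (aromatic): no H
  Total hydrogens = 15.

15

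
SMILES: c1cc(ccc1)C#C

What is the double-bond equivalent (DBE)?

6

Molecular formula from the SMILES: C8H6.
DoU = (2C + 2 + N − H − X)/2 = (2·8 + 2 + 0 − 6 − 0)/2 = 12/2 = 6.
(Structurally: 1 ring(s) + 5 π bond(s) = 6.)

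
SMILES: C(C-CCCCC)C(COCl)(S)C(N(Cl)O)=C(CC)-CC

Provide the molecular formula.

Heavy atoms from the SMILES: 15 C, 2 Cl, 1 N, 2 O, 1 S.
Implicit hydrogens by atom environment:
  9 × C: 2 H each → 18
  3 × C: 3 H each → 9
  3 × C: no H
  2 × Cl: no H
  1 × N: no H
  1 × O: 1 H
  1 × O: no H
  1 × S: 1 H
  Total hydrogens = 29.
Molecular formula: C15H29Cl2NO2S

C15H29Cl2NO2S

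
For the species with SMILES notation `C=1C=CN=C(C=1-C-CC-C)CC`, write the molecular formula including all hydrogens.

C11H17N

Heavy atoms from the SMILES: 11 C, 1 N.
Implicit hydrogens by atom environment:
  4 × C: 2 H each → 8
  3 × C (aromatic): 1 H each → 3
  2 × C: 3 H each → 6
  2 × C (aromatic): no H
  1 × N (aromatic): no H
  Total hydrogens = 17.
Molecular formula: C11H17N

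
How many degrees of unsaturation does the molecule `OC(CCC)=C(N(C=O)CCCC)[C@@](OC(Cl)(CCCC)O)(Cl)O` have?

2

Molecular formula from the SMILES: C16H29Cl2NO5.
DoU = (2C + 2 + N − H − X)/2 = (2·16 + 2 + 1 − 29 − 2)/2 = 4/2 = 2.
(Structurally: 0 ring(s) + 2 π bond(s) = 2.)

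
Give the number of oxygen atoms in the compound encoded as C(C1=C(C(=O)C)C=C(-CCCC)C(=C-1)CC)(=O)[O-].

3

The symbol for oxygen appears 3 times in the SMILES.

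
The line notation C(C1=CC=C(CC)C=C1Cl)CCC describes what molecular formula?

C12H17Cl

Heavy atoms from the SMILES: 12 C, 1 Cl.
Implicit hydrogens by atom environment:
  4 × C: 2 H each → 8
  3 × C (aromatic): 1 H each → 3
  3 × C (aromatic): no H
  2 × C: 3 H each → 6
  1 × Cl: no H
  Total hydrogens = 17.
Molecular formula: C12H17Cl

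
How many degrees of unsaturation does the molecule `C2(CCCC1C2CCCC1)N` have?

Molecular formula from the SMILES: C10H19N.
DoU = (2C + 2 + N − H − X)/2 = (2·10 + 2 + 1 − 19 − 0)/2 = 4/2 = 2.
(Structurally: 2 ring(s) + 0 π bond(s) = 2.)

2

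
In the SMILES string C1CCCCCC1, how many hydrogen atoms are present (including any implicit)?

Hydrogens are implicit in SMILES; fill each atom to its normal valence:
  7 × C: 2 H each → 14
  Total hydrogens = 14.

14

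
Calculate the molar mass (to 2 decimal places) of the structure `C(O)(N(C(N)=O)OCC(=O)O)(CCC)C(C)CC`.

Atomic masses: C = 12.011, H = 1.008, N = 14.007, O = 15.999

262.31

Molecular formula: C11H22N2O5.
M = 11×12.011 + 22×1.008 + 2×14.007 + 5×15.999 = 262.31 g/mol.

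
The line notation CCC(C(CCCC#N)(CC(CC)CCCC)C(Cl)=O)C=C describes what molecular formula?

C19H32ClNO

Heavy atoms from the SMILES: 19 C, 1 Cl, 1 N, 1 O.
Implicit hydrogens by atom environment:
  10 × C: 2 H each → 20
  3 × C: 3 H each → 9
  3 × C: 1 H each → 3
  3 × C: no H
  1 × Cl: no H
  1 × N: no H
  1 × O: no H
  Total hydrogens = 32.
Molecular formula: C19H32ClNO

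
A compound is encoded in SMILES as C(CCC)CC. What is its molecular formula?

C6H14

Heavy atoms from the SMILES: 6 C.
Implicit hydrogens by atom environment:
  4 × C: 2 H each → 8
  2 × C: 3 H each → 6
  Total hydrogens = 14.
Molecular formula: C6H14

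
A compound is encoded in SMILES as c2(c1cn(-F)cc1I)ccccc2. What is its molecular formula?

C10H7FIN

Heavy atoms from the SMILES: 10 C, 1 F, 1 I, 1 N.
Implicit hydrogens by atom environment:
  7 × C (aromatic): 1 H each → 7
  3 × C (aromatic): no H
  1 × F: no H
  1 × I: no H
  1 × N (aromatic): no H
  Total hydrogens = 7.
Molecular formula: C10H7FIN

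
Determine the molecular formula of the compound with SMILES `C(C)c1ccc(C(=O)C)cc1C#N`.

C11H11NO

Heavy atoms from the SMILES: 11 C, 1 N, 1 O.
Implicit hydrogens by atom environment:
  3 × C (aromatic): 1 H each → 3
  3 × C (aromatic): no H
  2 × C: 3 H each → 6
  2 × C: no H
  1 × C: 2 H
  1 × N: no H
  1 × O: no H
  Total hydrogens = 11.
Molecular formula: C11H11NO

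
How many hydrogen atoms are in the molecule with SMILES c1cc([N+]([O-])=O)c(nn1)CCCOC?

11

Hydrogens are implicit in SMILES; fill each atom to its normal valence:
  3 × C: 2 H each → 6
  2 × C (aromatic): 1 H each → 2
  2 × C (aromatic): no H
  2 × N (aromatic): no H
  2 × O: no H
  1 × C: 3 H
  1 × N (charge +1): no H
  1 × O (charge -1): no H
  Total hydrogens = 11.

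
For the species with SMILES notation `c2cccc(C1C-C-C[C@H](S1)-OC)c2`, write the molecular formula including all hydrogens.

C12H16OS

Heavy atoms from the SMILES: 12 C, 1 O, 1 S.
Implicit hydrogens by atom environment:
  5 × C (aromatic): 1 H each → 5
  3 × C: 2 H each → 6
  2 × C: 1 H each → 2
  1 × C: 3 H
  1 × C (aromatic): no H
  1 × O: no H
  1 × S: no H
  Total hydrogens = 16.
Molecular formula: C12H16OS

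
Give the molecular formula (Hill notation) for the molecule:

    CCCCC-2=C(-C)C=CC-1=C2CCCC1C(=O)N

C16H23NO

Heavy atoms from the SMILES: 16 C, 1 N, 1 O.
Implicit hydrogens by atom environment:
  6 × C: 2 H each → 12
  4 × C (aromatic): no H
  2 × C: 3 H each → 6
  2 × C (aromatic): 1 H each → 2
  1 × C: 1 H
  1 × C: no H
  1 × N: 2 H
  1 × O: no H
  Total hydrogens = 23.
Molecular formula: C16H23NO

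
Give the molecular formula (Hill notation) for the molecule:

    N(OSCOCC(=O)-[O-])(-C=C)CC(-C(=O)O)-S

Heavy atoms from the SMILES: 8 C, 1 N, 6 O, 2 S.
Implicit hydrogens by atom environment:
  4 × C: 2 H each → 8
  4 × O: no H
  2 × C: 1 H each → 2
  2 × C: no H
  1 × N: no H
  1 × O: 1 H
  1 × O (charge -1): no H
  1 × S: 1 H
  1 × S: no H
  Total hydrogens = 12.
Net charge -1.
Molecular formula: C8H12NO6S2-

C8H12NO6S2-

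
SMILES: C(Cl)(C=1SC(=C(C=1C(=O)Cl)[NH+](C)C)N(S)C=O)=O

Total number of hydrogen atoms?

9

Hydrogens are implicit in SMILES; fill each atom to its normal valence:
  4 × C (aromatic): no H
  3 × O: no H
  2 × C: 3 H each → 6
  2 × C: no H
  2 × Cl: no H
  1 × C: 1 H
  1 × N (charge +1): 1 H
  1 × N: no H
  1 × S: 1 H
  1 × S (aromatic): no H
  Total hydrogens = 9.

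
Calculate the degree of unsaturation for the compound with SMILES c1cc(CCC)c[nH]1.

Molecular formula from the SMILES: C7H11N.
DoU = (2C + 2 + N − H − X)/2 = (2·7 + 2 + 1 − 11 − 0)/2 = 6/2 = 3.
(Structurally: 1 ring(s) + 2 π bond(s) = 3.)

3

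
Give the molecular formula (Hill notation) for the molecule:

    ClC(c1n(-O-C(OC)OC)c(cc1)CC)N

C10H17ClN2O3

Heavy atoms from the SMILES: 10 C, 1 Cl, 2 N, 3 O.
Implicit hydrogens by atom environment:
  3 × C: 3 H each → 9
  3 × O: no H
  2 × C (aromatic): 1 H each → 2
  2 × C: 1 H each → 2
  2 × C (aromatic): no H
  1 × C: 2 H
  1 × Cl: no H
  1 × N: 2 H
  1 × N (aromatic): no H
  Total hydrogens = 17.
Molecular formula: C10H17ClN2O3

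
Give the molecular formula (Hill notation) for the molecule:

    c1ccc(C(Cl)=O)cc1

C7H5ClO

Heavy atoms from the SMILES: 7 C, 1 Cl, 1 O.
Implicit hydrogens by atom environment:
  5 × C (aromatic): 1 H each → 5
  1 × C (aromatic): no H
  1 × C: no H
  1 × Cl: no H
  1 × O: no H
  Total hydrogens = 5.
Molecular formula: C7H5ClO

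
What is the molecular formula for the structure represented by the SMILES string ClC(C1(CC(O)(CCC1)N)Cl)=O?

Heavy atoms from the SMILES: 7 C, 2 Cl, 1 N, 2 O.
Implicit hydrogens by atom environment:
  4 × C: 2 H each → 8
  3 × C: no H
  2 × Cl: no H
  1 × N: 2 H
  1 × O: 1 H
  1 × O: no H
  Total hydrogens = 11.
Molecular formula: C7H11Cl2NO2

C7H11Cl2NO2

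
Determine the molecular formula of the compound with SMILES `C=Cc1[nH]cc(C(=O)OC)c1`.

Heavy atoms from the SMILES: 8 C, 1 N, 2 O.
Implicit hydrogens by atom environment:
  2 × C (aromatic): 1 H each → 2
  2 × C (aromatic): no H
  2 × O: no H
  1 × C: 3 H
  1 × C: 2 H
  1 × C: 1 H
  1 × C: no H
  1 × N (aromatic): 1 H
  Total hydrogens = 9.
Molecular formula: C8H9NO2

C8H9NO2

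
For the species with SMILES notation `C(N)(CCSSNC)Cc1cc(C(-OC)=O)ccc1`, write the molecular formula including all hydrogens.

C13H20N2O2S2

Heavy atoms from the SMILES: 13 C, 2 N, 2 O, 2 S.
Implicit hydrogens by atom environment:
  4 × C (aromatic): 1 H each → 4
  3 × C: 2 H each → 6
  2 × C: 3 H each → 6
  2 × C (aromatic): no H
  2 × O: no H
  2 × S: no H
  1 × C: 1 H
  1 × C: no H
  1 × N: 2 H
  1 × N: 1 H
  Total hydrogens = 20.
Molecular formula: C13H20N2O2S2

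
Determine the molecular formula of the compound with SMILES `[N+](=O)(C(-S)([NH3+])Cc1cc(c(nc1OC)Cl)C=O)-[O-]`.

C9H11ClN3O4S+

Heavy atoms from the SMILES: 9 C, 1 Cl, 3 N, 4 O, 1 S.
Implicit hydrogens by atom environment:
  4 × C (aromatic): no H
  3 × O: no H
  1 × C: 3 H
  1 × C: 2 H
  1 × C (aromatic): 1 H
  1 × C: 1 H
  1 × C: no H
  1 × Cl: no H
  1 × N (charge +1): 3 H
  1 × N (aromatic): no H
  1 × N (charge +1): no H
  1 × O (charge -1): no H
  1 × S: 1 H
  Total hydrogens = 11.
Net charge +1.
Molecular formula: C9H11ClN3O4S+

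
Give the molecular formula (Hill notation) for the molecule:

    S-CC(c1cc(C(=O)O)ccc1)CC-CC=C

Heavy atoms from the SMILES: 14 C, 2 O, 1 S.
Implicit hydrogens by atom environment:
  5 × C: 2 H each → 10
  4 × C (aromatic): 1 H each → 4
  2 × C: 1 H each → 2
  2 × C (aromatic): no H
  1 × C: no H
  1 × O: 1 H
  1 × O: no H
  1 × S: 1 H
  Total hydrogens = 18.
Molecular formula: C14H18O2S

C14H18O2S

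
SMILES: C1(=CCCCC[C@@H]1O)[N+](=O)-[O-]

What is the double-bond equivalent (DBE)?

Molecular formula from the SMILES: C7H11NO3.
DoU = (2C + 2 + N − H − X)/2 = (2·7 + 2 + 1 − 11 − 0)/2 = 6/2 = 3.
(Structurally: 1 ring(s) + 2 π bond(s) = 3.)

3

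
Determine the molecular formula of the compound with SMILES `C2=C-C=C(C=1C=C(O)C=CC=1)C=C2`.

Heavy atoms from the SMILES: 12 C, 1 O.
Implicit hydrogens by atom environment:
  9 × C (aromatic): 1 H each → 9
  3 × C (aromatic): no H
  1 × O: 1 H
  Total hydrogens = 10.
Molecular formula: C12H10O

C12H10O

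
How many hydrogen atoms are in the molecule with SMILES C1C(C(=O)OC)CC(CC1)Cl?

Hydrogens are implicit in SMILES; fill each atom to its normal valence:
  4 × C: 2 H each → 8
  2 × C: 1 H each → 2
  2 × O: no H
  1 × C: 3 H
  1 × C: no H
  1 × Cl: no H
  Total hydrogens = 13.

13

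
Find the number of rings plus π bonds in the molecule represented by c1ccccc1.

4

Molecular formula from the SMILES: C6H6.
DoU = (2C + 2 + N − H − X)/2 = (2·6 + 2 + 0 − 6 − 0)/2 = 8/2 = 4.
(Structurally: 1 ring(s) + 3 π bond(s) = 4.)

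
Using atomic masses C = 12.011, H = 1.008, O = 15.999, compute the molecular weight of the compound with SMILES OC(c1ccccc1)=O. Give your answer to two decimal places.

122.12

Molecular formula: C7H6O2.
M = 7×12.011 + 6×1.008 + 2×15.999 = 122.12 g/mol.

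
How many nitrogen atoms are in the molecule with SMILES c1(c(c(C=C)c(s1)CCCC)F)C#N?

1

The symbol for nitrogen appears 1 time in the SMILES.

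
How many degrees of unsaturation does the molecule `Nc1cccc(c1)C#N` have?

6

Molecular formula from the SMILES: C7H6N2.
DoU = (2C + 2 + N − H − X)/2 = (2·7 + 2 + 2 − 6 − 0)/2 = 12/2 = 6.
(Structurally: 1 ring(s) + 5 π bond(s) = 6.)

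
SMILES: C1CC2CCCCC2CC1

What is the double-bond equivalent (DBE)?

2

Molecular formula from the SMILES: C10H18.
DoU = (2C + 2 + N − H − X)/2 = (2·10 + 2 + 0 − 18 − 0)/2 = 4/2 = 2.
(Structurally: 2 ring(s) + 0 π bond(s) = 2.)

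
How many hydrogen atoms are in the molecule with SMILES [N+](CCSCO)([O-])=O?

7

Hydrogens are implicit in SMILES; fill each atom to its normal valence:
  3 × C: 2 H each → 6
  1 × N (charge +1): no H
  1 × O: 1 H
  1 × O: no H
  1 × O (charge -1): no H
  1 × S: no H
  Total hydrogens = 7.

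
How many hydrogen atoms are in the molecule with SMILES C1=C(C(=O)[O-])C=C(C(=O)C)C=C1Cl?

Hydrogens are implicit in SMILES; fill each atom to its normal valence:
  3 × C (aromatic): 1 H each → 3
  3 × C (aromatic): no H
  2 × C: no H
  2 × O: no H
  1 × C: 3 H
  1 × Cl: no H
  1 × O (charge -1): no H
  Total hydrogens = 6.

6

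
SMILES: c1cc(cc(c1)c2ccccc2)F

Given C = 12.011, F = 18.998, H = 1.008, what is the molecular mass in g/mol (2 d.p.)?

Molecular formula: C12H9F.
M = 12×12.011 + 1×18.998 + 9×1.008 = 172.20 g/mol.

172.20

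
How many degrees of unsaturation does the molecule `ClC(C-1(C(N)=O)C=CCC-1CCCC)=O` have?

Molecular formula from the SMILES: C11H16ClNO2.
DoU = (2C + 2 + N − H − X)/2 = (2·11 + 2 + 1 − 16 − 1)/2 = 8/2 = 4.
(Structurally: 1 ring(s) + 3 π bond(s) = 4.)

4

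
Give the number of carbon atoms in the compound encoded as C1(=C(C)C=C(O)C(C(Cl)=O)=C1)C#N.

The symbol for carbon appears 9 times in the SMILES. (Cl is a single chlorine, not C + l.)

9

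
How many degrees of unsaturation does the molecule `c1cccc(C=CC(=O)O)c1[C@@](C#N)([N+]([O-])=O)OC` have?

9

Molecular formula from the SMILES: C12H10N2O5.
DoU = (2C + 2 + N − H − X)/2 = (2·12 + 2 + 2 − 10 − 0)/2 = 18/2 = 9.
(Structurally: 1 ring(s) + 8 π bond(s) = 9.)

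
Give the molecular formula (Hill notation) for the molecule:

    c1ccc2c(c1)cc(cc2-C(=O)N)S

Heavy atoms from the SMILES: 11 C, 1 N, 1 O, 1 S.
Implicit hydrogens by atom environment:
  6 × C (aromatic): 1 H each → 6
  4 × C (aromatic): no H
  1 × C: no H
  1 × N: 2 H
  1 × O: no H
  1 × S: 1 H
  Total hydrogens = 9.
Molecular formula: C11H9NOS

C11H9NOS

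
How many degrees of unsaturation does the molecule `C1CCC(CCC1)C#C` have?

3

Molecular formula from the SMILES: C9H14.
DoU = (2C + 2 + N − H − X)/2 = (2·9 + 2 + 0 − 14 − 0)/2 = 6/2 = 3.
(Structurally: 1 ring(s) + 2 π bond(s) = 3.)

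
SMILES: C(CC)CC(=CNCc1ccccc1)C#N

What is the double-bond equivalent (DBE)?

7

Molecular formula from the SMILES: C14H18N2.
DoU = (2C + 2 + N − H − X)/2 = (2·14 + 2 + 2 − 18 − 0)/2 = 14/2 = 7.
(Structurally: 1 ring(s) + 6 π bond(s) = 7.)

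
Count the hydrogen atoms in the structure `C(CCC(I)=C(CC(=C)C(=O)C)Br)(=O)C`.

Hydrogens are implicit in SMILES; fill each atom to its normal valence:
  5 × C: no H
  4 × C: 2 H each → 8
  2 × C: 3 H each → 6
  2 × O: no H
  1 × Br: no H
  1 × I: no H
  Total hydrogens = 14.

14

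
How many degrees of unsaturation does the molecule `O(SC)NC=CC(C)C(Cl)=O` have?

Molecular formula from the SMILES: C6H10ClNO2S.
DoU = (2C + 2 + N − H − X)/2 = (2·6 + 2 + 1 − 10 − 1)/2 = 4/2 = 2.
(Structurally: 0 ring(s) + 2 π bond(s) = 2.)

2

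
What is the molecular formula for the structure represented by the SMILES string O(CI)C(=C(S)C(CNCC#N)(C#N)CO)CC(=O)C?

C12H16IN3O3S

Heavy atoms from the SMILES: 12 C, 1 I, 3 N, 3 O, 1 S.
Implicit hydrogens by atom environment:
  6 × C: no H
  5 × C: 2 H each → 10
  2 × N: no H
  2 × O: no H
  1 × C: 3 H
  1 × I: no H
  1 × N: 1 H
  1 × O: 1 H
  1 × S: 1 H
  Total hydrogens = 16.
Molecular formula: C12H16IN3O3S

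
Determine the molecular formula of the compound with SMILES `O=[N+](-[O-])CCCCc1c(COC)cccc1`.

C12H17NO3

Heavy atoms from the SMILES: 12 C, 1 N, 3 O.
Implicit hydrogens by atom environment:
  5 × C: 2 H each → 10
  4 × C (aromatic): 1 H each → 4
  2 × C (aromatic): no H
  2 × O: no H
  1 × C: 3 H
  1 × N (charge +1): no H
  1 × O (charge -1): no H
  Total hydrogens = 17.
Molecular formula: C12H17NO3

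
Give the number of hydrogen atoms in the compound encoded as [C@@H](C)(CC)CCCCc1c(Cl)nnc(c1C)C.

Hydrogens are implicit in SMILES; fill each atom to its normal valence:
  5 × C: 2 H each → 10
  4 × C: 3 H each → 12
  4 × C (aromatic): no H
  2 × N (aromatic): no H
  1 × C: 1 H
  1 × Cl: no H
  Total hydrogens = 23.

23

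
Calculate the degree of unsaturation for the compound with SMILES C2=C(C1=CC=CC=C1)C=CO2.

7

Molecular formula from the SMILES: C10H8O.
DoU = (2C + 2 + N − H − X)/2 = (2·10 + 2 + 0 − 8 − 0)/2 = 14/2 = 7.
(Structurally: 2 ring(s) + 5 π bond(s) = 7.)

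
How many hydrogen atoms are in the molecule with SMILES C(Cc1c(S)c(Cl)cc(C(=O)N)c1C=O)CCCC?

Hydrogens are implicit in SMILES; fill each atom to its normal valence:
  5 × C: 2 H each → 10
  5 × C (aromatic): no H
  2 × O: no H
  1 × C: 3 H
  1 × C (aromatic): 1 H
  1 × C: 1 H
  1 × C: no H
  1 × Cl: no H
  1 × N: 2 H
  1 × S: 1 H
  Total hydrogens = 18.

18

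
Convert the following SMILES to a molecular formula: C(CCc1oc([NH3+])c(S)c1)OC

Heavy atoms from the SMILES: 8 C, 1 N, 2 O, 1 S.
Implicit hydrogens by atom environment:
  3 × C: 2 H each → 6
  3 × C (aromatic): no H
  1 × C: 3 H
  1 × C (aromatic): 1 H
  1 × N (charge +1): 3 H
  1 × O (aromatic): no H
  1 × O: no H
  1 × S: 1 H
  Total hydrogens = 14.
Net charge +1.
Molecular formula: C8H14NO2S+

C8H14NO2S+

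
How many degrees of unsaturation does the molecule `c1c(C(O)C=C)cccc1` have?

5

Molecular formula from the SMILES: C9H10O.
DoU = (2C + 2 + N − H − X)/2 = (2·9 + 2 + 0 − 10 − 0)/2 = 10/2 = 5.
(Structurally: 1 ring(s) + 4 π bond(s) = 5.)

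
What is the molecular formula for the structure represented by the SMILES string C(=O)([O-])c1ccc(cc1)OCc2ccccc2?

Heavy atoms from the SMILES: 14 C, 3 O.
Implicit hydrogens by atom environment:
  9 × C (aromatic): 1 H each → 9
  3 × C (aromatic): no H
  2 × O: no H
  1 × C: 2 H
  1 × C: no H
  1 × O (charge -1): no H
  Total hydrogens = 11.
Net charge -1.
Molecular formula: C14H11O3-

C14H11O3-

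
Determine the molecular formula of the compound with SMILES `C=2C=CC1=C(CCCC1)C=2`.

C10H12

Heavy atoms from the SMILES: 10 C.
Implicit hydrogens by atom environment:
  4 × C: 2 H each → 8
  4 × C (aromatic): 1 H each → 4
  2 × C (aromatic): no H
  Total hydrogens = 12.
Molecular formula: C10H12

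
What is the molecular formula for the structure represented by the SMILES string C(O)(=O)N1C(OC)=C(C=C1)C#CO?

C8H7NO4

Heavy atoms from the SMILES: 8 C, 1 N, 4 O.
Implicit hydrogens by atom environment:
  3 × C: no H
  2 × C (aromatic): 1 H each → 2
  2 × C (aromatic): no H
  2 × O: 1 H each → 2
  2 × O: no H
  1 × C: 3 H
  1 × N (aromatic): no H
  Total hydrogens = 7.
Molecular formula: C8H7NO4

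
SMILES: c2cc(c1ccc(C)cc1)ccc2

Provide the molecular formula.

Heavy atoms from the SMILES: 13 C.
Implicit hydrogens by atom environment:
  9 × C (aromatic): 1 H each → 9
  3 × C (aromatic): no H
  1 × C: 3 H
  Total hydrogens = 12.
Molecular formula: C13H12

C13H12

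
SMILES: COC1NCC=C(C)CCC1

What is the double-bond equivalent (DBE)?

2

Molecular formula from the SMILES: C9H17NO.
DoU = (2C + 2 + N − H − X)/2 = (2·9 + 2 + 1 − 17 − 0)/2 = 4/2 = 2.
(Structurally: 1 ring(s) + 1 π bond(s) = 2.)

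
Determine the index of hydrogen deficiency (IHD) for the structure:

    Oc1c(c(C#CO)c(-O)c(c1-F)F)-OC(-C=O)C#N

Molecular formula from the SMILES: C11H5F2NO5.
DoU = (2C + 2 + N − H − X)/2 = (2·11 + 2 + 1 − 5 − 2)/2 = 18/2 = 9.
(Structurally: 1 ring(s) + 8 π bond(s) = 9.)

9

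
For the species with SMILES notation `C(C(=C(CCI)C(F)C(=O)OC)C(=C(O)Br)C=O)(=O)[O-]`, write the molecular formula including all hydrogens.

Heavy atoms from the SMILES: 1 Br, 11 C, 1 F, 1 I, 6 O.
Implicit hydrogens by atom environment:
  6 × C: no H
  4 × O: no H
  2 × C: 2 H each → 4
  2 × C: 1 H each → 2
  1 × Br: no H
  1 × C: 3 H
  1 × F: no H
  1 × I: no H
  1 × O: 1 H
  1 × O (charge -1): no H
  Total hydrogens = 10.
Net charge -1.
Molecular formula: C11H10BrFIO6-

C11H10BrFIO6-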